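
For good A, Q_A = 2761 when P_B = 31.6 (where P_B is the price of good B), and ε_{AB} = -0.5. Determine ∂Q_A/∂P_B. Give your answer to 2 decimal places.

ε = (∂Q_A/∂P_B)·(P_B/Q_A) ⇒ ∂Q_A/∂P_B = ε·Q_A/P_B = -0.5 × 2761/31.6 ≈ -43.69.

-43.69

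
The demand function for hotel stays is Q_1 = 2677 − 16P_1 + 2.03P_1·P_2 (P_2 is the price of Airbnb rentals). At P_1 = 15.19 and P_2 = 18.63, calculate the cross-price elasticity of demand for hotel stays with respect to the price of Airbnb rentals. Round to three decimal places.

At P_1 = 15.19 and P_2 = 18.63: Q_1 = 3008.429.
∂Q_1/∂P_2 = 2.03P_1 = 2.03(15.19) = 30.8357.
ε = (∂Q_1/∂P_2)(P_2/Q_1) = 30.8357 × (18.63/3008.429) ≈ 0.191.

0.191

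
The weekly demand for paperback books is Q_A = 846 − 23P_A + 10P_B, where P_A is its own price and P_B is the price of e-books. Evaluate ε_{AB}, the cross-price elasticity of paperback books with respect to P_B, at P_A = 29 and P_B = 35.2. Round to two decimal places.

At P_A = 29 and P_B = 35.2: Q_A = 531.
∂Q_A/∂P_B = 10.
ε = (∂Q_A/∂P_B)(P_B/Q_A) = 10 × (35.2/531) ≈ 0.66.
Since ε > 0, paperback books and e-books are substitutes.

0.66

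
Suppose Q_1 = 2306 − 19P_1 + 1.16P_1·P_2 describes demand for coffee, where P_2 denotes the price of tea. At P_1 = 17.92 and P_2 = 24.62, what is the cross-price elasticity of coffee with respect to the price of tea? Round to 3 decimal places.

0.207

At P_1 = 17.92 and P_2 = 24.62: Q_1 = 2477.301.
∂Q_1/∂P_2 = 1.16P_1 = 1.16(17.92) = 20.7872.
ε = (∂Q_1/∂P_2)(P_2/Q_1) = 20.7872 × (24.62/2477.301) ≈ 0.207.
ε > 0: substitutes.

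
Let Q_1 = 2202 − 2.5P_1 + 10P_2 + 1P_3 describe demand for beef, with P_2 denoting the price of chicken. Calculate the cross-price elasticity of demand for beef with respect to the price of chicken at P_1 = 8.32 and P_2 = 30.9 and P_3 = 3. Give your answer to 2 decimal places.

0.12

At P_1 = 8.32 and P_2 = 30.9 and P_3 = 3: Q_1 = 2493.2.
∂Q_1/∂P_2 = 10.
ε = (∂Q_1/∂P_2)(P_2/Q_1) = 10 × (30.9/2493.2) ≈ 0.12.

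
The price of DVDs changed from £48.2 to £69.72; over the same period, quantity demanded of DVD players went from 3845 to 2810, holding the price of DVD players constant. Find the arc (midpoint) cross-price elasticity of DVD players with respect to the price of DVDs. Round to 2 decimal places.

-0.85

ΔQ_A = 2810 − 3845 = -1035; ΔP_B = 69.72 − 48.2 = 21.52.
Midpoints: Q̄_A = 3327.5, P̄_B = 58.96.
ε = (ΔQ_A/Q̄_A)/(ΔP_B/P̄_B) = (-1035/3327.5)/(21.52/58.96) ≈ -0.85.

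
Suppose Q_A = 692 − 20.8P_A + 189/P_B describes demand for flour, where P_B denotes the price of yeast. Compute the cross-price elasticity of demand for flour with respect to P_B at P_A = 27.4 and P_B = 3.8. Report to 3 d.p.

At P_A = 27.4 and P_B = 3.8: Q_A = 171.817.
∂Q_A/∂P_B = −189/P_B² = -13.0886.
ε = (∂Q_A/∂P_B)(P_B/Q_A) = -13.0886 × (3.8/171.817) ≈ -0.289.
ε < 0: complements.

-0.289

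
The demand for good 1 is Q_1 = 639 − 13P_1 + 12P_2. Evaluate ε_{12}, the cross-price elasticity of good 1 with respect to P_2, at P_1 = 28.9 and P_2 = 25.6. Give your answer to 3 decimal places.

0.538

At P_1 = 28.9 and P_2 = 25.6: Q_1 = 570.5.
∂Q_1/∂P_2 = 12.
ε = (∂Q_1/∂P_2)(P_2/Q_1) = 12 × (25.6/570.5) ≈ 0.538.
Since ε > 0, good 1 and good 2 are substitutes.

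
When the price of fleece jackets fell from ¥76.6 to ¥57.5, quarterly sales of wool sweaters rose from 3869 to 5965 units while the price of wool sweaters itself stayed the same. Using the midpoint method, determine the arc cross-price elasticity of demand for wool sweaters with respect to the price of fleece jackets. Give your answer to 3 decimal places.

ΔQ_A = 5965 − 3869 = 2096; ΔP_B = 57.5 − 76.6 = -19.1.
Midpoints: Q̄_A = 4917.0, P̄_B = 67.05.
ε = (ΔQ_A/Q̄_A)/(ΔP_B/P̄_B) = (2096/4917.0)/(-19.1/67.05) ≈ -1.496.
ε < 0: wool sweaters and fleece jackets are complements.

-1.496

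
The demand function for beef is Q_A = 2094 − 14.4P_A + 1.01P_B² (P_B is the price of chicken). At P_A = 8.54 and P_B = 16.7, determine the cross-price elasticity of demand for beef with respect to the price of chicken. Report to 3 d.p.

At P_A = 8.54 and P_B = 16.7: Q_A = 2252.703.
∂Q_A/∂P_B = 2.02P_B = 2.02(16.7) = 33.7340.
ε = (∂Q_A/∂P_B)(P_B/Q_A) = 33.7340 × (16.7/2252.703) ≈ 0.250.
ε > 0: substitutes.

0.250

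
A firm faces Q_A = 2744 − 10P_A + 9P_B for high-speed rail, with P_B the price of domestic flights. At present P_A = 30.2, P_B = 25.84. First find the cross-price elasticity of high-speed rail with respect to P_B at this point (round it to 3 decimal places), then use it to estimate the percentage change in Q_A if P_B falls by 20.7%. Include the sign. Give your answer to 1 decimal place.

-1.8%

At P_A = 30.2, P_B = 25.84: Q_A = 2674.56.
∂Q_A/∂P_B = 9.
ε = (∂Q_A/∂P_B)(P_B/Q_A) = 9.0000 × 25.84/2674.56 ≈ 0.087.
%ΔQ_A ≈ ε × %ΔP_B = 0.087 × (-20.7%) = -1.8%.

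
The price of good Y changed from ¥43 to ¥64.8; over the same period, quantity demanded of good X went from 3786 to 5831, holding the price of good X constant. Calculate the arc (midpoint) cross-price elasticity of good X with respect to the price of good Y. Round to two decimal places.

1.05

ΔQ_X = 5831 − 3786 = 2045; ΔP_Y = 64.8 − 43 = 21.8.
Midpoints: Q̄_X = 4808.5, P̄_Y = 53.90.
ε = (ΔQ_X/Q̄_X)/(ΔP_Y/P̄_Y) = (2045/4808.5)/(21.8/53.90) ≈ 1.05.
ε > 0: good X and good Y are substitutes.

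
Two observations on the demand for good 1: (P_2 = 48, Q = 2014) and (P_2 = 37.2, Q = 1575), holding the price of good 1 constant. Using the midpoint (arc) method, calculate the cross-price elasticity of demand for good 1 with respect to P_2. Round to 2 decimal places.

0.96

ΔQ_1 = 1575 − 2014 = -439; ΔP_2 = 37.2 − 48 = -10.8.
Midpoints: Q̄_1 = 1794.5, P̄_2 = 42.60.
ε = (ΔQ_1/Q̄_1)/(ΔP_2/P̄_2) = (-439/1794.5)/(-10.8/42.60) ≈ 0.96.
ε > 0: good 1 and good 2 are substitutes.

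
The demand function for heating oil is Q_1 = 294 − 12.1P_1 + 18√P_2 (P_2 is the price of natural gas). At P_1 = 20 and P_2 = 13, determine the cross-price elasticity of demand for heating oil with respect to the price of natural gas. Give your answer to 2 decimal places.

0.28

At P_1 = 20 and P_2 = 13: Q_1 = 116.900.
∂Q_1/∂P_2 = 18/(2√P_2) = 18/(2√13) = 2.4962.
ε = (∂Q_1/∂P_2)(P_2/Q_1) = 2.4962 × (13/116.900) ≈ 0.28.
ε > 0: substitutes.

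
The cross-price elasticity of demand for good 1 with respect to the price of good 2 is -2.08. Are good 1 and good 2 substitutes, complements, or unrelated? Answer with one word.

complements

ε = -2.08 < 0, so a higher price of good 2 lowers demand for good 1: complements.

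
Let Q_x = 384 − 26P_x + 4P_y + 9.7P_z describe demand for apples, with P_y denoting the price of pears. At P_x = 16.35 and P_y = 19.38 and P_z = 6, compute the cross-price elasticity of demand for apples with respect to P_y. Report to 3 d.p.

0.819

At P_x = 16.35 and P_y = 19.38 and P_z = 6: Q_x = 94.62.
∂Q_x/∂P_y = 4.
ε = (∂Q_x/∂P_y)(P_y/Q_x) = 4 × (19.38/94.62) ≈ 0.819.
Since ε > 0, apples and pears are substitutes.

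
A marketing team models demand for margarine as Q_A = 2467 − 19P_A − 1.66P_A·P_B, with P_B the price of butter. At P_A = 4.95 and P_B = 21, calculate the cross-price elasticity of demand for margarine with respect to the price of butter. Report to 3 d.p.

-0.078

At P_A = 4.95 and P_B = 21: Q_A = 2200.393.
∂Q_A/∂P_B = -1.66P_A = -1.66(4.95) = -8.2170.
ε = (∂Q_A/∂P_B)(P_B/Q_A) = -8.2170 × (21/2200.393) ≈ -0.078.
ε < 0: complements.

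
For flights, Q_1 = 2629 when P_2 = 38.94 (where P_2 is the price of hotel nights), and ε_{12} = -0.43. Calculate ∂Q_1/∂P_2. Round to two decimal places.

-29.03

ε = (∂Q_1/∂P_2)·(P_2/Q_1) ⇒ ∂Q_1/∂P_2 = ε·Q_1/P_2 = -0.43 × 2629/38.94 ≈ -29.03.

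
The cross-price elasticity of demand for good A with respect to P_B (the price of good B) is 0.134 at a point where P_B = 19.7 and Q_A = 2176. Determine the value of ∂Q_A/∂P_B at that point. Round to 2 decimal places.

14.80

ε = (∂Q_A/∂P_B)·(P_B/Q_A) ⇒ ∂Q_A/∂P_B = ε·Q_A/P_B = 0.134 × 2176/19.7 ≈ 14.80.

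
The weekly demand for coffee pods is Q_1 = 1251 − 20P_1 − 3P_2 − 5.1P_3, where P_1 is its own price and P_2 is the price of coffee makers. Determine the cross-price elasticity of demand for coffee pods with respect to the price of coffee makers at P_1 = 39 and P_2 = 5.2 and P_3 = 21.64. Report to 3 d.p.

At P_1 = 39 and P_2 = 5.2 and P_3 = 21.64: Q_1 = 345.036.
∂Q_1/∂P_2 = -3.
ε = (∂Q_1/∂P_2)(P_2/Q_1) = -3 × (5.2/345.036) ≈ -0.045.

-0.045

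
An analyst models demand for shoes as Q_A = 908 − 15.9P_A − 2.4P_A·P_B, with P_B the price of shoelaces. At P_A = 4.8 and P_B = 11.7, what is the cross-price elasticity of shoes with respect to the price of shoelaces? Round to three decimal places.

At P_A = 4.8 and P_B = 11.7: Q_A = 696.896.
∂Q_A/∂P_B = -2.4P_A = -2.4(4.8) = -11.5200.
ε = (∂Q_A/∂P_B)(P_B/Q_A) = -11.5200 × (11.7/696.896) ≈ -0.193.
ε < 0: complements.

-0.193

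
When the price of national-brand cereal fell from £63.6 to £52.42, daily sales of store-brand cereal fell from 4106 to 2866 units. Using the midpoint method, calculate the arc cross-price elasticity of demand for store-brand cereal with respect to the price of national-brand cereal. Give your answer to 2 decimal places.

1.85

ΔQ_A = 2866 − 4106 = -1240; ΔP_B = 52.42 − 63.6 = -11.18.
Midpoints: Q̄_A = 3486.0, P̄_B = 58.01.
ε = (ΔQ_A/Q̄_A)/(ΔP_B/P̄_B) = (-1240/3486.0)/(-11.18/58.01) ≈ 1.85.
ε > 0: store-brand cereal and national-brand cereal are substitutes.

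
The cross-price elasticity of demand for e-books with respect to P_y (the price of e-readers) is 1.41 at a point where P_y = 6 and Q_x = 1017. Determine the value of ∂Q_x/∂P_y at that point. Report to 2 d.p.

ε = (∂Q_x/∂P_y)·(P_y/Q_x) ⇒ ∂Q_x/∂P_y = ε·Q_x/P_y = 1.41 × 1017/6 ≈ 239.00.

239.00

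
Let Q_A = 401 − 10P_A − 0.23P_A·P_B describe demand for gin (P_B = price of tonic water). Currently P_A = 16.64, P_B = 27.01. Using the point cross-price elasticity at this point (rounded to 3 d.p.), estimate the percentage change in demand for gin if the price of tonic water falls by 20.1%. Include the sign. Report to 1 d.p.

15.8%

At P_A = 16.64, P_B = 27.01: Q_A = 131.227.
∂Q_A/∂P_B = -0.23P_A = -3.8272.
ε = (∂Q_A/∂P_B)(P_B/Q_A) = -3.8272 × 27.01/131.227 ≈ -0.788.
%ΔQ_A ≈ ε × %ΔP_B = -0.788 × (-20.1%) = 15.8%.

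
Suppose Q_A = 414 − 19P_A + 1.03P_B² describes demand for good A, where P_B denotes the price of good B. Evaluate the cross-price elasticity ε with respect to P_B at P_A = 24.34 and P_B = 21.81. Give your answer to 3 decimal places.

At P_A = 24.34 and P_B = 21.81: Q_A = 441.486.
∂Q_A/∂P_B = 2.06P_B = 2.06(21.81) = 44.9286.
ε = (∂Q_A/∂P_B)(P_B/Q_A) = 44.9286 × (21.81/441.486) ≈ 2.220.

2.220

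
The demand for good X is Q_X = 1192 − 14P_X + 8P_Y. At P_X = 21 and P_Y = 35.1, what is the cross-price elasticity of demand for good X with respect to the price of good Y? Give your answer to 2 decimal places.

At P_X = 21 and P_Y = 35.1: Q_X = 1178.8.
∂Q_X/∂P_Y = 8.
ε = (∂Q_X/∂P_Y)(P_Y/Q_X) = 8 × (35.1/1178.8) ≈ 0.24.
Since ε > 0, good X and good Y are substitutes.

0.24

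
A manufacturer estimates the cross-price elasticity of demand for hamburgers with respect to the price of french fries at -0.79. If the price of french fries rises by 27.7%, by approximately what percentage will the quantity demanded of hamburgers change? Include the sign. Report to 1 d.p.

-21.9%

%ΔQ ≈ ε × %ΔP of french fries = -0.79 × (27.7%) = -21.9%.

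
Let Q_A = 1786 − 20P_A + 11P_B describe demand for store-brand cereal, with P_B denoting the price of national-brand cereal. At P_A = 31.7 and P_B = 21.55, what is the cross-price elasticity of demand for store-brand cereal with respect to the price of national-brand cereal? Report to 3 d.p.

0.171

At P_A = 31.7 and P_B = 21.55: Q_A = 1389.05.
∂Q_A/∂P_B = 11.
ε = (∂Q_A/∂P_B)(P_B/Q_A) = 11 × (21.55/1389.05) ≈ 0.171.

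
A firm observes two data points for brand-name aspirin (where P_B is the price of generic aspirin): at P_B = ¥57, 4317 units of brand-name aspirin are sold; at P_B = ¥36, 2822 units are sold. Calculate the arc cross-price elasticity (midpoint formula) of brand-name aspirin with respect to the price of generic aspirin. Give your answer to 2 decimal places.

ΔQ_A = 2822 − 4317 = -1495; ΔP_B = 36 − 57 = -21.
Midpoints: Q̄_A = 3569.5, P̄_B = 46.50.
ε = (ΔQ_A/Q̄_A)/(ΔP_B/P̄_B) = (-1495/3569.5)/(-21/46.50) ≈ 0.93.

0.93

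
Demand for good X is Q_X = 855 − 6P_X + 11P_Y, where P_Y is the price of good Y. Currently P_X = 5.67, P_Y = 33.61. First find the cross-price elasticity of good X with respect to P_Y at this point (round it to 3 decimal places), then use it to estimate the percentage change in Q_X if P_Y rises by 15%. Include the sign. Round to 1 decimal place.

4.7%

At P_X = 5.67, P_Y = 33.61: Q_X = 1190.69.
∂Q_X/∂P_Y = 11.
ε = (∂Q_X/∂P_Y)(P_Y/Q_X) = 11.0000 × 33.61/1190.69 ≈ 0.311.
%ΔQ_X ≈ ε × %ΔP_Y = 0.311 × (15%) = 4.7%.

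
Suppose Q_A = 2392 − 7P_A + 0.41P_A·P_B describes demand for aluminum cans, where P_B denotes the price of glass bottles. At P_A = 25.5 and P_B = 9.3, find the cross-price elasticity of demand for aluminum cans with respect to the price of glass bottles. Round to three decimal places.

0.042

At P_A = 25.5 and P_B = 9.3: Q_A = 2310.731.
∂Q_A/∂P_B = 0.41P_A = 0.41(25.5) = 10.4550.
ε = (∂Q_A/∂P_B)(P_B/Q_A) = 10.4550 × (9.3/2310.731) ≈ 0.042.
ε > 0: substitutes.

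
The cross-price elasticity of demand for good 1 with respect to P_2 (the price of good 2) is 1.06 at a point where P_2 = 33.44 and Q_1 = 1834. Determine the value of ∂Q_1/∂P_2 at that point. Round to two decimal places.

58.14

ε = (∂Q_1/∂P_2)·(P_2/Q_1) ⇒ ∂Q_1/∂P_2 = ε·Q_1/P_2 = 1.06 × 1834/33.44 ≈ 58.14.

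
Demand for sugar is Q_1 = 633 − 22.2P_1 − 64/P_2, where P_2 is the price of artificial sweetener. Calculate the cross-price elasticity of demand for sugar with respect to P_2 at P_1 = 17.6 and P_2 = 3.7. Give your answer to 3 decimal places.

At P_1 = 17.6 and P_2 = 3.7: Q_1 = 224.983.
∂Q_1/∂P_2 = 64/P_2² = 4.6749.
ε = (∂Q_1/∂P_2)(P_2/Q_1) = 4.6749 × (3.7/224.983) ≈ 0.077.

0.077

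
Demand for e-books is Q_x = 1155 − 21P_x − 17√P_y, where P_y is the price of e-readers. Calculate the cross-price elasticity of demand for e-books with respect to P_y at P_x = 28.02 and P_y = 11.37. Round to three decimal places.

-0.056

At P_x = 28.02 and P_y = 11.37: Q_x = 509.257.
∂Q_x/∂P_y = -17/(2√P_y) = -17/(2√11.37) = -2.5208.
ε = (∂Q_x/∂P_y)(P_y/Q_x) = -2.5208 × (11.37/509.257) ≈ -0.056.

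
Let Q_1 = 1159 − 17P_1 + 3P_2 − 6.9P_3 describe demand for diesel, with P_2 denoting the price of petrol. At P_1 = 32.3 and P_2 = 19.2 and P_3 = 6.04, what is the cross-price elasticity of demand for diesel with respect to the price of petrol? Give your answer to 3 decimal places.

At P_1 = 32.3 and P_2 = 19.2 and P_3 = 6.04: Q_1 = 625.824.
∂Q_1/∂P_2 = 3.
ε = (∂Q_1/∂P_2)(P_2/Q_1) = 3 × (19.2/625.824) ≈ 0.092.

0.092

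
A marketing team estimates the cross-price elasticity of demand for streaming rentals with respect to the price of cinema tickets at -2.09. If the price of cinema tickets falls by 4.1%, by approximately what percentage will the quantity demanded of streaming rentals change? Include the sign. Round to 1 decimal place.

8.6%

%ΔQ ≈ ε × %ΔP of cinema tickets = -2.09 × (-4.1%) = 8.6%.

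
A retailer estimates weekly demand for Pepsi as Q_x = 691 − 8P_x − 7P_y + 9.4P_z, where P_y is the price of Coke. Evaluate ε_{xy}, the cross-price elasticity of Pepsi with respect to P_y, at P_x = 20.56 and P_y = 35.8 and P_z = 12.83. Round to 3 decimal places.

-0.632

At P_x = 20.56 and P_y = 35.8 and P_z = 12.83: Q_x = 396.522.
∂Q_x/∂P_y = -7.
ε = (∂Q_x/∂P_y)(P_y/Q_x) = -7 × (35.8/396.522) ≈ -0.632.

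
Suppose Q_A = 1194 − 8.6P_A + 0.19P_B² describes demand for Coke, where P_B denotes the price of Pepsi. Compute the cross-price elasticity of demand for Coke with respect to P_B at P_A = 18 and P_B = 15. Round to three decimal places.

At P_A = 18 and P_B = 15: Q_A = 1081.95.
∂Q_A/∂P_B = 0.38P_B = 0.38(15) = 5.7000.
ε = (∂Q_A/∂P_B)(P_B/Q_A) = 5.7000 × (15/1081.95) ≈ 0.079.
ε > 0: substitutes.

0.079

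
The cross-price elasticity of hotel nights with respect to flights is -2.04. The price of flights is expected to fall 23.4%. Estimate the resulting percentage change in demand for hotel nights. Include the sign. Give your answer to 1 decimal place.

%ΔQ ≈ ε × %ΔP of flights = -2.04 × (-23.4%) = 47.7%.
Demand for hotel nights rises by about 47.7%.

47.7%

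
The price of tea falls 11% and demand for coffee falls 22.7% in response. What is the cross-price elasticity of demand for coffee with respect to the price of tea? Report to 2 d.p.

2.06

ε = (%ΔQ of coffee) / (%ΔP of tea) = (-22.7%) / (-11%) ≈ 2.06.
Positive cross-price elasticity: substitutes.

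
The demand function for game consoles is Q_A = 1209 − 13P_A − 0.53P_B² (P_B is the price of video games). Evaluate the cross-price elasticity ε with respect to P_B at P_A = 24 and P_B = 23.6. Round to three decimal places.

At P_A = 24 and P_B = 23.6: Q_A = 601.811.
∂Q_A/∂P_B = -1.06P_B = -1.06(23.6) = -25.0160.
ε = (∂Q_A/∂P_B)(P_B/Q_A) = -25.0160 × (23.6/601.811) ≈ -0.981.

-0.981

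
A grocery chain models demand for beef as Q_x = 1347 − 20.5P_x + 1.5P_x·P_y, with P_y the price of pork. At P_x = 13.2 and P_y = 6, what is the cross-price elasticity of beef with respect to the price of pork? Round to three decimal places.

0.099

At P_x = 13.2 and P_y = 6: Q_x = 1195.2.
∂Q_x/∂P_y = 1.5P_x = 1.5(13.2) = 19.8000.
ε = (∂Q_x/∂P_y)(P_y/Q_x) = 19.8000 × (6/1195.2) ≈ 0.099.
ε > 0: substitutes.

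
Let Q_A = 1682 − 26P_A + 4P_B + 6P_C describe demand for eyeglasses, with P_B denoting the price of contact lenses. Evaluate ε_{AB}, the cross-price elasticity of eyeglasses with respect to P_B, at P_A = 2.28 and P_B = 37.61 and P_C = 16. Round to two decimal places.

0.08

At P_A = 2.28 and P_B = 37.61 and P_C = 16: Q_A = 1869.16.
∂Q_A/∂P_B = 4.
ε = (∂Q_A/∂P_B)(P_B/Q_A) = 4 × (37.61/1869.16) ≈ 0.08.
Since ε > 0, eyeglasses and contact lenses are substitutes.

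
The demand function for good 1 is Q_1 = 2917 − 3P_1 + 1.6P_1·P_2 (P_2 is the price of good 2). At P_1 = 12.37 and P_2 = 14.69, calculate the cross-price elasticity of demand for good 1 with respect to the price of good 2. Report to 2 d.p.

At P_1 = 12.37 and P_2 = 14.69: Q_1 = 3170.634.
∂Q_1/∂P_2 = 1.6P_1 = 1.6(12.37) = 19.7920.
ε = (∂Q_1/∂P_2)(P_2/Q_1) = 19.7920 × (14.69/3170.634) ≈ 0.09.

0.09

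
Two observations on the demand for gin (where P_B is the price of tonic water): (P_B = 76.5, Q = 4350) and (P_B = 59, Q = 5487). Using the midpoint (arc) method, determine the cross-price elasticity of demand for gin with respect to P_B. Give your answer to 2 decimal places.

ΔQ_A = 5487 − 4350 = 1137; ΔP_B = 59 − 76.5 = -17.5.
Midpoints: Q̄_A = 4918.5, P̄_B = 67.75.
ε = (ΔQ_A/Q̄_A)/(ΔP_B/P̄_B) = (1137/4918.5)/(-17.5/67.75) ≈ -0.89.
ε < 0: gin and tonic water are complements.

-0.89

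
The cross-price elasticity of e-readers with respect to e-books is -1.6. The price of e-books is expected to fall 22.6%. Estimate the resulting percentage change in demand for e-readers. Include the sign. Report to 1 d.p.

36.2%

%ΔQ ≈ ε × %ΔP of e-books = -1.6 × (-22.6%) = 36.2%.
Demand for e-readers rises by about 36.2%.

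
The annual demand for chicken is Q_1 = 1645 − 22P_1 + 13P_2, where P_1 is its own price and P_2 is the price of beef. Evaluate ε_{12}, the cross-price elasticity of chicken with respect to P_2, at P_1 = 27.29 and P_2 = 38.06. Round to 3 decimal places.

0.321

At P_1 = 27.29 and P_2 = 38.06: Q_1 = 1539.4.
∂Q_1/∂P_2 = 13.
ε = (∂Q_1/∂P_2)(P_2/Q_1) = 13 × (38.06/1539.4) ≈ 0.321.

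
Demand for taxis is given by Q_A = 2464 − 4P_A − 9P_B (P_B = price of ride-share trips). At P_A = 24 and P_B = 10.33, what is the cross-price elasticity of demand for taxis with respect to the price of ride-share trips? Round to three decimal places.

At P_A = 24 and P_B = 10.33: Q_A = 2275.03.
∂Q_A/∂P_B = -9.
ε = (∂Q_A/∂P_B)(P_B/Q_A) = -9 × (10.33/2275.03) ≈ -0.041.

-0.041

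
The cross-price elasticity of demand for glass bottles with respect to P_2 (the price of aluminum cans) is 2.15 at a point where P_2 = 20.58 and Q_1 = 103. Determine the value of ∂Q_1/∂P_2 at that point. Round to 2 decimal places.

10.76

ε = (∂Q_1/∂P_2)·(P_2/Q_1) ⇒ ∂Q_1/∂P_2 = ε·Q_1/P_2 = 2.15 × 103/20.58 ≈ 10.76.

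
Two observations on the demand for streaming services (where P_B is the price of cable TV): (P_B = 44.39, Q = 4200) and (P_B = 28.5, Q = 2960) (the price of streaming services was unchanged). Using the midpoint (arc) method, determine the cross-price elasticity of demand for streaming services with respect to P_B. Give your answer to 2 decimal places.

ΔQ_A = 2960 − 4200 = -1240; ΔP_B = 28.5 − 44.39 = -15.89.
Midpoints: Q̄_A = 3580.0, P̄_B = 36.45.
ε = (ΔQ_A/Q̄_A)/(ΔP_B/P̄_B) = (-1240/3580.0)/(-15.89/36.45) ≈ 0.79.

0.79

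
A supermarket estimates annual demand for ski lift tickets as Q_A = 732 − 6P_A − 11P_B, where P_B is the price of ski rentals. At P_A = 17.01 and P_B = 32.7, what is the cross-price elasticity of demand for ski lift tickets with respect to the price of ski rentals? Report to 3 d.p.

-1.331

At P_A = 17.01 and P_B = 32.7: Q_A = 270.24.
∂Q_A/∂P_B = -11.
ε = (∂Q_A/∂P_B)(P_B/Q_A) = -11 × (32.7/270.24) ≈ -1.331.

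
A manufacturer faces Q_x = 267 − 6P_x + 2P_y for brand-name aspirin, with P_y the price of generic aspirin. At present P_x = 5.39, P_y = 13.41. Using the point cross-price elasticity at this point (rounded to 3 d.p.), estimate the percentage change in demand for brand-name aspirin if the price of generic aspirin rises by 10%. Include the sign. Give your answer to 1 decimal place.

At P_x = 5.39, P_y = 13.41: Q_x = 261.48.
∂Q_x/∂P_y = 2.
ε = (∂Q_x/∂P_y)(P_y/Q_x) = 2.0000 × 13.41/261.48 ≈ 0.103.
%ΔQ_x ≈ ε × %ΔP_y = 0.103 × (10%) = 1.0%.

1.0%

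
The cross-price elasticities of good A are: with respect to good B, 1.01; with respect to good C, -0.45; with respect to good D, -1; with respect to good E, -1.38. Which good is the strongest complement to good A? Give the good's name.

Complements have ε < 0. The most negative value is -1.38 (good E).

good E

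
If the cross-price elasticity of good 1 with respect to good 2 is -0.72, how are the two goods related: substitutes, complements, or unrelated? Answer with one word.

complements

ε = -0.72 < 0, so a higher price of good 2 lowers demand for good 1: complements.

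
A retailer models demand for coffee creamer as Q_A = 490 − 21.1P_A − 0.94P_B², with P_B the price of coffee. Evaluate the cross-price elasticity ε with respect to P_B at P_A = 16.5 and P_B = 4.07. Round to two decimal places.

-0.25

At P_A = 16.5 and P_B = 4.07: Q_A = 126.279.
∂Q_A/∂P_B = -1.88P_B = -1.88(4.07) = -7.6516.
ε = (∂Q_A/∂P_B)(P_B/Q_A) = -7.6516 × (4.07/126.279) ≈ -0.25.
ε < 0: complements.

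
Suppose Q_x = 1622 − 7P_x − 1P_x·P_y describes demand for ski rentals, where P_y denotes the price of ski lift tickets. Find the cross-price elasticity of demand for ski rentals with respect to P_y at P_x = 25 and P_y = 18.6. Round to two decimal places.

At P_x = 25 and P_y = 18.6: Q_x = 982.
∂Q_x/∂P_y = -1P_x = -1(25) = -25.0000.
ε = (∂Q_x/∂P_y)(P_y/Q_x) = -25.0000 × (18.6/982) ≈ -0.47.
ε < 0: complements.

-0.47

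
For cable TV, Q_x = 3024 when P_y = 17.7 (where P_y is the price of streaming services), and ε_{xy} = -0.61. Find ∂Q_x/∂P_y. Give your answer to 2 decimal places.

-104.22

ε = (∂Q_x/∂P_y)·(P_y/Q_x) ⇒ ∂Q_x/∂P_y = ε·Q_x/P_y = -0.61 × 3024/17.7 ≈ -104.22.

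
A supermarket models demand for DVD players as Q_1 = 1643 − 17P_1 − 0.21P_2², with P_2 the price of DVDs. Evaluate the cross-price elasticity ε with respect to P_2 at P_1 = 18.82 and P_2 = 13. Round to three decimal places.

At P_1 = 18.82 and P_2 = 13: Q_1 = 1287.57.
∂Q_1/∂P_2 = -0.42P_2 = -0.42(13) = -5.4600.
ε = (∂Q_1/∂P_2)(P_2/Q_1) = -5.4600 × (13/1287.57) ≈ -0.055.

-0.055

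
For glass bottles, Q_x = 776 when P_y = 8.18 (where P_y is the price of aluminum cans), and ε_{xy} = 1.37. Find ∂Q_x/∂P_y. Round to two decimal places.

ε = (∂Q_x/∂P_y)·(P_y/Q_x) ⇒ ∂Q_x/∂P_y = ε·Q_x/P_y = 1.37 × 776/8.18 ≈ 129.97.

129.97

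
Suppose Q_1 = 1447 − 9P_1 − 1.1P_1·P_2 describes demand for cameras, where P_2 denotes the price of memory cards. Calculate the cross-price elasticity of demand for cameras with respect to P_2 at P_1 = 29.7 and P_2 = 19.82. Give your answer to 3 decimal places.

-1.217

At P_1 = 29.7 and P_2 = 19.82: Q_1 = 532.181.
∂Q_1/∂P_2 = -1.1P_1 = -1.1(29.7) = -32.6700.
ε = (∂Q_1/∂P_2)(P_2/Q_1) = -32.6700 × (19.82/532.181) ≈ -1.217.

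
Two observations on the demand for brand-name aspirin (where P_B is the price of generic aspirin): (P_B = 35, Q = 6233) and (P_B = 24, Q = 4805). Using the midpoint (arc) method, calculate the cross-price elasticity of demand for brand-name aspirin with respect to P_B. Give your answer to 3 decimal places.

ΔQ_A = 4805 − 6233 = -1428; ΔP_B = 24 − 35 = -11.
Midpoints: Q̄_A = 5519.0, P̄_B = 29.50.
ε = (ΔQ_A/Q̄_A)/(ΔP_B/P̄_B) = (-1428/5519.0)/(-11/29.50) ≈ 0.694.

0.694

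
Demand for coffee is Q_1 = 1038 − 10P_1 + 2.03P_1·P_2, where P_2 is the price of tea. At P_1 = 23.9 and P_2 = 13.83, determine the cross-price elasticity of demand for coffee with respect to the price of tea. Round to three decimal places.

At P_1 = 23.9 and P_2 = 13.83: Q_1 = 1469.990.
∂Q_1/∂P_2 = 2.03P_1 = 2.03(23.9) = 48.5170.
ε = (∂Q_1/∂P_2)(P_2/Q_1) = 48.5170 × (13.83/1469.990) ≈ 0.456.
ε > 0: substitutes.

0.456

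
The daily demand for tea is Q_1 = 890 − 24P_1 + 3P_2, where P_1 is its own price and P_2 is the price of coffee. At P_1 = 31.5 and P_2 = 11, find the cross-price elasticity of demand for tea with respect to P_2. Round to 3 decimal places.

At P_1 = 31.5 and P_2 = 11: Q_1 = 167.
∂Q_1/∂P_2 = 3.
ε = (∂Q_1/∂P_2)(P_2/Q_1) = 3 × (11/167) ≈ 0.198.

0.198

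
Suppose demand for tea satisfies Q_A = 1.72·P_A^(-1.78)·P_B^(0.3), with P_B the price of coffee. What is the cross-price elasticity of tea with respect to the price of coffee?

0.30

In a log-linear (constant-elasticity) demand function, the coefficient on the exponent of P_B is the cross-price elasticity.
ε = 0.30. Positive, so tea and coffee are substitutes.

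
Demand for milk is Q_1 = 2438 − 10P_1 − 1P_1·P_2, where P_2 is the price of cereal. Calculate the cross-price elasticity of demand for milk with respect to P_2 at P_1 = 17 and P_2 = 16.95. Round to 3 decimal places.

At P_1 = 17 and P_2 = 16.95: Q_1 = 1979.85.
∂Q_1/∂P_2 = -1P_1 = -1(17) = -17.0000.
ε = (∂Q_1/∂P_2)(P_2/Q_1) = -17.0000 × (16.95/1979.85) ≈ -0.146.

-0.146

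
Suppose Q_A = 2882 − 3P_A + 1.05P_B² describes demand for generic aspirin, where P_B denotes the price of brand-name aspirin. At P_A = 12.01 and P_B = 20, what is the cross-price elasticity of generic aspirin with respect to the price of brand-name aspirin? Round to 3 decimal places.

0.257

At P_A = 12.01 and P_B = 20: Q_A = 3265.97.
∂Q_A/∂P_B = 2.1P_B = 2.1(20) = 42.0000.
ε = (∂Q_A/∂P_B)(P_B/Q_A) = 42.0000 × (20/3265.97) ≈ 0.257.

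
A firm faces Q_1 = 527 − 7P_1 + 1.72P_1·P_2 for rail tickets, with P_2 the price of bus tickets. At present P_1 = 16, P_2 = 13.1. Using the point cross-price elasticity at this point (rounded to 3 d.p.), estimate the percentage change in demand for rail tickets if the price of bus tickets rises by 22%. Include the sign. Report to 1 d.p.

10.2%

At P_1 = 16, P_2 = 13.1: Q_1 = 775.512.
∂Q_1/∂P_2 = 1.72P_1 = 27.5200.
ε = (∂Q_1/∂P_2)(P_2/Q_1) = 27.5200 × 13.1/775.512 ≈ 0.465.
%ΔQ_1 ≈ ε × %ΔP_2 = 0.465 × (22%) = 10.2%.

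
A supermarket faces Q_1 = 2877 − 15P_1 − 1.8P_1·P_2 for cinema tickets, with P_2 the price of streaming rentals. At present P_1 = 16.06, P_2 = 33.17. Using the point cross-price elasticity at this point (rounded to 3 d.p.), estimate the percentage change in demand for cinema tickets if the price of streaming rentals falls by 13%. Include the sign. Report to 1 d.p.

7.4%

At P_1 = 16.06, P_2 = 33.17: Q_1 = 1677.222.
∂Q_1/∂P_2 = -1.8P_1 = -28.9080.
ε = (∂Q_1/∂P_2)(P_2/Q_1) = -28.9080 × 33.17/1677.222 ≈ -0.572.
%ΔQ_1 ≈ ε × %ΔP_2 = -0.572 × (-13%) = 7.4%.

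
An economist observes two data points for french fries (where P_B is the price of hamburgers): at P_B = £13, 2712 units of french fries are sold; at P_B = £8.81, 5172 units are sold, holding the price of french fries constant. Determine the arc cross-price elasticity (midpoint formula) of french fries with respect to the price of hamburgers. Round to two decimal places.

-1.62

ΔQ_A = 5172 − 2712 = 2460; ΔP_B = 8.81 − 13 = -4.19.
Midpoints: Q̄_A = 3942.0, P̄_B = 10.91.
ε = (ΔQ_A/Q̄_A)/(ΔP_B/P̄_B) = (2460/3942.0)/(-4.19/10.91) ≈ -1.62.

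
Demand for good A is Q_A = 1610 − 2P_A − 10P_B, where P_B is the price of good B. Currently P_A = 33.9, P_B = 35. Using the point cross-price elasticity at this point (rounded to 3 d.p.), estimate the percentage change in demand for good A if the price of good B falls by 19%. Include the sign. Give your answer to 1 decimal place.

5.6%

At P_A = 33.9, P_B = 35: Q_A = 1192.2.
∂Q_A/∂P_B = -10.
ε = (∂Q_A/∂P_B)(P_B/Q_A) = -10.0000 × 35/1192.2 ≈ -0.294.
%ΔQ_A ≈ ε × %ΔP_B = -0.294 × (-19%) = 5.6%.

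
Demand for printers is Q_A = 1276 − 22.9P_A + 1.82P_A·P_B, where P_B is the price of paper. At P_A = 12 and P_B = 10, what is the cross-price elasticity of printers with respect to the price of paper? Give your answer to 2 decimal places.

0.18

At P_A = 12 and P_B = 10: Q_A = 1219.6.
∂Q_A/∂P_B = 1.82P_A = 1.82(12) = 21.8400.
ε = (∂Q_A/∂P_B)(P_B/Q_A) = 21.8400 × (10/1219.6) ≈ 0.18.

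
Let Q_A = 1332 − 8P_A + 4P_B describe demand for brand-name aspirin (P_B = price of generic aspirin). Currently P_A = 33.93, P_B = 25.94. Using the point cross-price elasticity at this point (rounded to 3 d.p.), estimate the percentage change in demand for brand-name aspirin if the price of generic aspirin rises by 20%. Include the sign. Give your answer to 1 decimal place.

At P_A = 33.93, P_B = 25.94: Q_A = 1164.32.
∂Q_A/∂P_B = 4.
ε = (∂Q_A/∂P_B)(P_B/Q_A) = 4.0000 × 25.94/1164.32 ≈ 0.089.
%ΔQ_A ≈ ε × %ΔP_B = 0.089 × (20%) = 1.8%.

1.8%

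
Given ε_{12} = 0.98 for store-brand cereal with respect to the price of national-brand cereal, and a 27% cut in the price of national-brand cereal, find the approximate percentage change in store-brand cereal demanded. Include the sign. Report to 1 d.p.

%ΔQ ≈ ε × %ΔP of national-brand cereal = 0.98 × (-27%) = -26.5%.

-26.5%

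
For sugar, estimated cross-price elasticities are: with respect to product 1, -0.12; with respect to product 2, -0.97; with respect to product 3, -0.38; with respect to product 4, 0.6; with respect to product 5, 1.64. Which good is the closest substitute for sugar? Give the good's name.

product 5

Substitutes have ε > 0. Among the positive values, 1.64 (product 5) is largest.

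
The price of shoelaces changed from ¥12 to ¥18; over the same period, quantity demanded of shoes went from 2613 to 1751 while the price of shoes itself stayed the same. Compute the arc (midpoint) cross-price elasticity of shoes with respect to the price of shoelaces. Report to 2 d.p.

ΔQ_A = 1751 − 2613 = -862; ΔP_B = 18 − 12 = 6.
Midpoints: Q̄_A = 2182.0, P̄_B = 15.00.
ε = (ΔQ_A/Q̄_A)/(ΔP_B/P̄_B) = (-862/2182.0)/(6/15.00) ≈ -0.99.

-0.99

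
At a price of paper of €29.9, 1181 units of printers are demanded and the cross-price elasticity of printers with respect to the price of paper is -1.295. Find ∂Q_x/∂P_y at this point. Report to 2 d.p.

-51.15

ε = (∂Q_x/∂P_y)·(P_y/Q_x) ⇒ ∂Q_x/∂P_y = ε·Q_x/P_y = -1.295 × 1181/29.9 ≈ -51.15.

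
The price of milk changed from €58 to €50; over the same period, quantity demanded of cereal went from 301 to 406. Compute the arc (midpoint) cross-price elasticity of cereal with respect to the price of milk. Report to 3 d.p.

ΔQ_A = 406 − 301 = 105; ΔP_B = 50 − 58 = -8.
Midpoints: Q̄_A = 353.5, P̄_B = 54.00.
ε = (ΔQ_A/Q̄_A)/(ΔP_B/P̄_B) = (105/353.5)/(-8/54.00) ≈ -2.005.
ε < 0: cereal and milk are complements.

-2.005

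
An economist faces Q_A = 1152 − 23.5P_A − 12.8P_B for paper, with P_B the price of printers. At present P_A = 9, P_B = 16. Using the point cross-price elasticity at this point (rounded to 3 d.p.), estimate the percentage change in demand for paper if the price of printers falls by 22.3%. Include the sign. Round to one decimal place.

6.2%

At P_A = 9, P_B = 16: Q_A = 735.7.
∂Q_A/∂P_B = -12.8.
ε = (∂Q_A/∂P_B)(P_B/Q_A) = -12.8000 × 16/735.7 ≈ -0.278.
%ΔQ_A ≈ ε × %ΔP_B = -0.278 × (-22.3%) = 6.2%.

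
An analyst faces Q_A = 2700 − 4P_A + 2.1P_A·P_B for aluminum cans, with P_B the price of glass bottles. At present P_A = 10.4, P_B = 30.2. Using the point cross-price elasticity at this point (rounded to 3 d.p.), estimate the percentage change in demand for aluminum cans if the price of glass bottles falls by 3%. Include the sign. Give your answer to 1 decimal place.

-0.6%

At P_A = 10.4, P_B = 30.2: Q_A = 3317.968.
∂Q_A/∂P_B = 2.1P_A = 21.8400.
ε = (∂Q_A/∂P_B)(P_B/Q_A) = 21.8400 × 30.2/3317.968 ≈ 0.199.
%ΔQ_A ≈ ε × %ΔP_B = 0.199 × (-3%) = -0.6%.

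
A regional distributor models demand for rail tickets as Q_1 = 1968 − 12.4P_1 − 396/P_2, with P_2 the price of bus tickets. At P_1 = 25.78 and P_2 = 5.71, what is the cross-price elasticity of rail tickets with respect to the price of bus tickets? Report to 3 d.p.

At P_1 = 25.78 and P_2 = 5.71: Q_1 = 1578.976.
∂Q_1/∂P_2 = 396/P_2² = 12.1457.
ε = (∂Q_1/∂P_2)(P_2/Q_1) = 12.1457 × (5.71/1578.976) ≈ 0.044.

0.044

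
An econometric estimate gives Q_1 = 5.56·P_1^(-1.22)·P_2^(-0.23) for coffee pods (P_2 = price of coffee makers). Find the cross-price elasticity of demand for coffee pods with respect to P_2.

In a log-linear (constant-elasticity) demand function, the coefficient on the exponent of P_2 is the cross-price elasticity.
ε = -0.23. Negative, so coffee pods and coffee makers are complements.

-0.23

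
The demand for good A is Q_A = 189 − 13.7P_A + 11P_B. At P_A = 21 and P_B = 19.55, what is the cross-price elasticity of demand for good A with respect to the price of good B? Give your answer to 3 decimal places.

At P_A = 21 and P_B = 19.55: Q_A = 116.35.
∂Q_A/∂P_B = 11.
ε = (∂Q_A/∂P_B)(P_B/Q_A) = 11 × (19.55/116.35) ≈ 1.848.
Since ε > 0, good A and good B are substitutes.

1.848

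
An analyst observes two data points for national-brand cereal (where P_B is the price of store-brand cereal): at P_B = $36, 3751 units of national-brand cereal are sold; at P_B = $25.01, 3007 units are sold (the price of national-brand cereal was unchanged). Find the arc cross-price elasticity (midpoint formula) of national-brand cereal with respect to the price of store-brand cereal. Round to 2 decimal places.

0.61

ΔQ_A = 3007 − 3751 = -744; ΔP_B = 25.01 − 36 = -10.99.
Midpoints: Q̄_A = 3379.0, P̄_B = 30.51.
ε = (ΔQ_A/Q̄_A)/(ΔP_B/P̄_B) = (-744/3379.0)/(-10.99/30.51) ≈ 0.61.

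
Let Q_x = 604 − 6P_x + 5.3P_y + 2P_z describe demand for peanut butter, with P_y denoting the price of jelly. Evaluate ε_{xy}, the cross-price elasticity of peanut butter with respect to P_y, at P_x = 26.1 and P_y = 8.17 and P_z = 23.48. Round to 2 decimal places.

0.08

At P_x = 26.1 and P_y = 8.17 and P_z = 23.48: Q_x = 537.661.
∂Q_x/∂P_y = 5.3.
ε = (∂Q_x/∂P_y)(P_y/Q_x) = 5.3 × (8.17/537.661) ≈ 0.08.
Since ε > 0, peanut butter and jelly are substitutes.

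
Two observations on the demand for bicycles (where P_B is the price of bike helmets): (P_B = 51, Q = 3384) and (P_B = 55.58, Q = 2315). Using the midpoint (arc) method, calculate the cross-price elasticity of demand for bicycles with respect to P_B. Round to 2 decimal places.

-4.37

ΔQ_A = 2315 − 3384 = -1069; ΔP_B = 55.58 − 51 = 4.58.
Midpoints: Q̄_A = 2849.5, P̄_B = 53.29.
ε = (ΔQ_A/Q̄_A)/(ΔP_B/P̄_B) = (-1069/2849.5)/(4.58/53.29) ≈ -4.37.
ε < 0: bicycles and bike helmets are complements.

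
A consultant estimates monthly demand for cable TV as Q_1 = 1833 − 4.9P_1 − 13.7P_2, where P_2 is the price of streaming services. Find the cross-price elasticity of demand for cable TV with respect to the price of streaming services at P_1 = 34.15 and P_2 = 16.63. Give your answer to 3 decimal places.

At P_1 = 34.15 and P_2 = 16.63: Q_1 = 1437.834.
∂Q_1/∂P_2 = -13.7.
ε = (∂Q_1/∂P_2)(P_2/Q_1) = -13.7 × (16.63/1437.834) ≈ -0.158.

-0.158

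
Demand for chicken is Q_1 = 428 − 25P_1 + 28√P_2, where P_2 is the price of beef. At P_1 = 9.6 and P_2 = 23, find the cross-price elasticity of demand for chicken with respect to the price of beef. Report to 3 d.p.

At P_1 = 9.6 and P_2 = 23: Q_1 = 322.283.
∂Q_1/∂P_2 = 28/(2√P_2) = 28/(2√23) = 2.9192.
ε = (∂Q_1/∂P_2)(P_2/Q_1) = 2.9192 × (23/322.283) ≈ 0.208.
ε > 0: substitutes.

0.208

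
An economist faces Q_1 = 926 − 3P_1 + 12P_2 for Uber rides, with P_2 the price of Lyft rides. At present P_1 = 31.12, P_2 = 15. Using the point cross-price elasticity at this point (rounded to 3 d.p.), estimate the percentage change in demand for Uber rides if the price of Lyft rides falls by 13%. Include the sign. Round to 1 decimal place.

-2.3%

At P_1 = 31.12, P_2 = 15: Q_1 = 1012.64.
∂Q_1/∂P_2 = 12.
ε = (∂Q_1/∂P_2)(P_2/Q_1) = 12.0000 × 15/1012.64 ≈ 0.178.
%ΔQ_1 ≈ ε × %ΔP_2 = 0.178 × (-13%) = -2.3%.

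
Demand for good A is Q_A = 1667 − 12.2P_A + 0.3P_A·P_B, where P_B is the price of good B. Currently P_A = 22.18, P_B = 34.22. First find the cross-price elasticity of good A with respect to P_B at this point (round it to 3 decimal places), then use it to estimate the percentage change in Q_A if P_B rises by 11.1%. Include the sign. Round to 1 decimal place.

1.6%

At P_A = 22.18, P_B = 34.22: Q_A = 1624.104.
∂Q_A/∂P_B = 0.3P_A = 6.6540.
ε = (∂Q_A/∂P_B)(P_B/Q_A) = 6.6540 × 34.22/1624.104 ≈ 0.140.
%ΔQ_A ≈ ε × %ΔP_B = 0.140 × (11.1%) = 1.6%.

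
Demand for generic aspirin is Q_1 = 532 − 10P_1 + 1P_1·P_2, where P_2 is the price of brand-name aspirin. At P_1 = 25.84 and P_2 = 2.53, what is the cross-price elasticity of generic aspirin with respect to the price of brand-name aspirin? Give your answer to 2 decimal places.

At P_1 = 25.84 and P_2 = 2.53: Q_1 = 338.975.
∂Q_1/∂P_2 = 1P_1 = 1(25.84) = 25.8400.
ε = (∂Q_1/∂P_2)(P_2/Q_1) = 25.8400 × (2.53/338.975) ≈ 0.19.

0.19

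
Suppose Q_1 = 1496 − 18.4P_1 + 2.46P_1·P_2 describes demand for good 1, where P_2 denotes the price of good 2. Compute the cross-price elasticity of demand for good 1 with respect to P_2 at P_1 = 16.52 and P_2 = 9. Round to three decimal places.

At P_1 = 16.52 and P_2 = 9: Q_1 = 1557.785.
∂Q_1/∂P_2 = 2.46P_1 = 2.46(16.52) = 40.6392.
ε = (∂Q_1/∂P_2)(P_2/Q_1) = 40.6392 × (9/1557.785) ≈ 0.235.

0.235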